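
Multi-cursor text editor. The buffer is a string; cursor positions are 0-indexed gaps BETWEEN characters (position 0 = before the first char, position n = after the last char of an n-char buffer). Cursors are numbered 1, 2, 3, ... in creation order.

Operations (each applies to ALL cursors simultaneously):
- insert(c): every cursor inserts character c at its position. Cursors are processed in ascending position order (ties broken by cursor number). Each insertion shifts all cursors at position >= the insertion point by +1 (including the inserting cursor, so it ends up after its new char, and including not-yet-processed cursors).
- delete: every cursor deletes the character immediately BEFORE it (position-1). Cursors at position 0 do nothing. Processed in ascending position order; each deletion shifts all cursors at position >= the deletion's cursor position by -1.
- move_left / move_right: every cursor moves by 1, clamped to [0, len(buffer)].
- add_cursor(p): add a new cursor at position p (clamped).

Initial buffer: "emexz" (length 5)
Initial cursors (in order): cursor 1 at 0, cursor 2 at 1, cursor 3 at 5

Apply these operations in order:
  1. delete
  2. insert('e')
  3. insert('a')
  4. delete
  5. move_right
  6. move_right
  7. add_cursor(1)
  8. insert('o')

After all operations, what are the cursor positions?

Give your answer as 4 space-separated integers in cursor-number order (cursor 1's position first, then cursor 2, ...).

After op 1 (delete): buffer="mex" (len 3), cursors c1@0 c2@0 c3@3, authorship ...
After op 2 (insert('e')): buffer="eemexe" (len 6), cursors c1@2 c2@2 c3@6, authorship 12...3
After op 3 (insert('a')): buffer="eeaamexea" (len 9), cursors c1@4 c2@4 c3@9, authorship 1212...33
After op 4 (delete): buffer="eemexe" (len 6), cursors c1@2 c2@2 c3@6, authorship 12...3
After op 5 (move_right): buffer="eemexe" (len 6), cursors c1@3 c2@3 c3@6, authorship 12...3
After op 6 (move_right): buffer="eemexe" (len 6), cursors c1@4 c2@4 c3@6, authorship 12...3
After op 7 (add_cursor(1)): buffer="eemexe" (len 6), cursors c4@1 c1@4 c2@4 c3@6, authorship 12...3
After op 8 (insert('o')): buffer="eoemeooxeo" (len 10), cursors c4@2 c1@7 c2@7 c3@10, authorship 142..12.33

Answer: 7 7 10 2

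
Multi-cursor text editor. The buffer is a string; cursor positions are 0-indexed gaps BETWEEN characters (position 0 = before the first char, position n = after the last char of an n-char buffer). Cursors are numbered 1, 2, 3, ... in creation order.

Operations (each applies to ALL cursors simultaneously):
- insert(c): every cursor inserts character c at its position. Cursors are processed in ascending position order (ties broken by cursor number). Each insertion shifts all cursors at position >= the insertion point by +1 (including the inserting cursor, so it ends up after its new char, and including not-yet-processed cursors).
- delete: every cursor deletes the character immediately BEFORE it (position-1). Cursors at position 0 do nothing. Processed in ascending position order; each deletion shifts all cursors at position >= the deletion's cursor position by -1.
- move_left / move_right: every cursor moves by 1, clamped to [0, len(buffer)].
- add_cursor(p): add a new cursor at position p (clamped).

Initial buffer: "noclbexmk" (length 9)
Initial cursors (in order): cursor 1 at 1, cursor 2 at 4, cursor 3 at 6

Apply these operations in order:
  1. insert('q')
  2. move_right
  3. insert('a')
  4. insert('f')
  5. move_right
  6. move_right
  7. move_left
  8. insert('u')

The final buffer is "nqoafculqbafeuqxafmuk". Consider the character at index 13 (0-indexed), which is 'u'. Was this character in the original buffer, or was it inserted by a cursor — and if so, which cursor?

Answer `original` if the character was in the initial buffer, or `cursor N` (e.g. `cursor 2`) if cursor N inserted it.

Answer: cursor 2

Derivation:
After op 1 (insert('q')): buffer="nqoclqbeqxmk" (len 12), cursors c1@2 c2@6 c3@9, authorship .1...2..3...
After op 2 (move_right): buffer="nqoclqbeqxmk" (len 12), cursors c1@3 c2@7 c3@10, authorship .1...2..3...
After op 3 (insert('a')): buffer="nqoaclqbaeqxamk" (len 15), cursors c1@4 c2@9 c3@13, authorship .1.1..2.2.3.3..
After op 4 (insert('f')): buffer="nqoafclqbafeqxafmk" (len 18), cursors c1@5 c2@11 c3@16, authorship .1.11..2.22.3.33..
After op 5 (move_right): buffer="nqoafclqbafeqxafmk" (len 18), cursors c1@6 c2@12 c3@17, authorship .1.11..2.22.3.33..
After op 6 (move_right): buffer="nqoafclqbafeqxafmk" (len 18), cursors c1@7 c2@13 c3@18, authorship .1.11..2.22.3.33..
After op 7 (move_left): buffer="nqoafclqbafeqxafmk" (len 18), cursors c1@6 c2@12 c3@17, authorship .1.11..2.22.3.33..
After op 8 (insert('u')): buffer="nqoafculqbafeuqxafmuk" (len 21), cursors c1@7 c2@14 c3@20, authorship .1.11.1.2.22.23.33.3.
Authorship (.=original, N=cursor N): . 1 . 1 1 . 1 . 2 . 2 2 . 2 3 . 3 3 . 3 .
Index 13: author = 2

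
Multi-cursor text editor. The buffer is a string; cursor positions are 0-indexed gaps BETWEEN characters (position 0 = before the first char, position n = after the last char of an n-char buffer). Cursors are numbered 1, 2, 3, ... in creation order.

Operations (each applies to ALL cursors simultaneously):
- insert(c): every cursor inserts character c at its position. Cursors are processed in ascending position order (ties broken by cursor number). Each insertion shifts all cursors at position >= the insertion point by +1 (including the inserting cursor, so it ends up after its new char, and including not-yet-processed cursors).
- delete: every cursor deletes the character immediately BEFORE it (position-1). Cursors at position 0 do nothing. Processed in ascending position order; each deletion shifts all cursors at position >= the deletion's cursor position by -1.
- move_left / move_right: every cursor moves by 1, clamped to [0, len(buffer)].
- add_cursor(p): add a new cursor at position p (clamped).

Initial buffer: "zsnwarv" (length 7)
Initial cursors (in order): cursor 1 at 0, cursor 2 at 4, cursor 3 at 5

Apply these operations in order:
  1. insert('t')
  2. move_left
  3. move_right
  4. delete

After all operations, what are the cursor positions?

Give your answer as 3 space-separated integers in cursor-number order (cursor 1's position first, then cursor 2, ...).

After op 1 (insert('t')): buffer="tzsnwtatrv" (len 10), cursors c1@1 c2@6 c3@8, authorship 1....2.3..
After op 2 (move_left): buffer="tzsnwtatrv" (len 10), cursors c1@0 c2@5 c3@7, authorship 1....2.3..
After op 3 (move_right): buffer="tzsnwtatrv" (len 10), cursors c1@1 c2@6 c3@8, authorship 1....2.3..
After op 4 (delete): buffer="zsnwarv" (len 7), cursors c1@0 c2@4 c3@5, authorship .......

Answer: 0 4 5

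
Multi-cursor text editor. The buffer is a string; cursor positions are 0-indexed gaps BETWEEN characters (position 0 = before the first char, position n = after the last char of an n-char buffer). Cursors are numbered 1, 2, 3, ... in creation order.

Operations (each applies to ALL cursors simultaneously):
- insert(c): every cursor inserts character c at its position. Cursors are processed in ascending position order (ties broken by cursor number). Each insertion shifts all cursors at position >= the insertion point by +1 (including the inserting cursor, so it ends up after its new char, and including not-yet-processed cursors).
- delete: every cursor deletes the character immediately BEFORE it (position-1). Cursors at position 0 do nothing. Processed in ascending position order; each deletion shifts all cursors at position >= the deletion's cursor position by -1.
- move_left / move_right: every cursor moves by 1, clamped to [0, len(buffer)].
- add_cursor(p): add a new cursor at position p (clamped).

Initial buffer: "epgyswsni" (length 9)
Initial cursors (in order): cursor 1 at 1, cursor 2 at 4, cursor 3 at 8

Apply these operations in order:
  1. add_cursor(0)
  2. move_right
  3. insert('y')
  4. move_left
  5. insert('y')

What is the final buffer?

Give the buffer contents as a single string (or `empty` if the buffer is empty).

Answer: eyypyygysyywsniyy

Derivation:
After op 1 (add_cursor(0)): buffer="epgyswsni" (len 9), cursors c4@0 c1@1 c2@4 c3@8, authorship .........
After op 2 (move_right): buffer="epgyswsni" (len 9), cursors c4@1 c1@2 c2@5 c3@9, authorship .........
After op 3 (insert('y')): buffer="eypygysywsniy" (len 13), cursors c4@2 c1@4 c2@8 c3@13, authorship .4.1...2....3
After op 4 (move_left): buffer="eypygysywsniy" (len 13), cursors c4@1 c1@3 c2@7 c3@12, authorship .4.1...2....3
After op 5 (insert('y')): buffer="eyypyygysyywsniyy" (len 17), cursors c4@2 c1@5 c2@10 c3@16, authorship .44.11...22....33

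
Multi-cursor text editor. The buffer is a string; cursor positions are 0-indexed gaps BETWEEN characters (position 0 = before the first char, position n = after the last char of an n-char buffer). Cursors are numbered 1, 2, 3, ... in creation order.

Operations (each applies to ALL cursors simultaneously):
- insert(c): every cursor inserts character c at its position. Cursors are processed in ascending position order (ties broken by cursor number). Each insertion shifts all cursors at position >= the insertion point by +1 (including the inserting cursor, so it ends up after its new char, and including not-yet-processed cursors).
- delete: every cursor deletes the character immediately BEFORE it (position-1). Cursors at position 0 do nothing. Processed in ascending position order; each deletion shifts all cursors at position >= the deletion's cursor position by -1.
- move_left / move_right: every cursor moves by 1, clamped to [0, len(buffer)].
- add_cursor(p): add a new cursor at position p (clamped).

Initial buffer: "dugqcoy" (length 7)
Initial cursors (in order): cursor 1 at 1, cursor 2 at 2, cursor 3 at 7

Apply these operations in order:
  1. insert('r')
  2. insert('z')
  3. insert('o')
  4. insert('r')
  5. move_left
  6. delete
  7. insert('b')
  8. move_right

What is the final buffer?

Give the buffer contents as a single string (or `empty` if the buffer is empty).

Answer: drzbrurzbrgqcoyrzbr

Derivation:
After op 1 (insert('r')): buffer="drurgqcoyr" (len 10), cursors c1@2 c2@4 c3@10, authorship .1.2.....3
After op 2 (insert('z')): buffer="drzurzgqcoyrz" (len 13), cursors c1@3 c2@6 c3@13, authorship .11.22.....33
After op 3 (insert('o')): buffer="drzourzogqcoyrzo" (len 16), cursors c1@4 c2@8 c3@16, authorship .111.222.....333
After op 4 (insert('r')): buffer="drzorurzorgqcoyrzor" (len 19), cursors c1@5 c2@10 c3@19, authorship .1111.2222.....3333
After op 5 (move_left): buffer="drzorurzorgqcoyrzor" (len 19), cursors c1@4 c2@9 c3@18, authorship .1111.2222.....3333
After op 6 (delete): buffer="drzrurzrgqcoyrzr" (len 16), cursors c1@3 c2@7 c3@15, authorship .111.222.....333
After op 7 (insert('b')): buffer="drzbrurzbrgqcoyrzbr" (len 19), cursors c1@4 c2@9 c3@18, authorship .1111.2222.....3333
After op 8 (move_right): buffer="drzbrurzbrgqcoyrzbr" (len 19), cursors c1@5 c2@10 c3@19, authorship .1111.2222.....3333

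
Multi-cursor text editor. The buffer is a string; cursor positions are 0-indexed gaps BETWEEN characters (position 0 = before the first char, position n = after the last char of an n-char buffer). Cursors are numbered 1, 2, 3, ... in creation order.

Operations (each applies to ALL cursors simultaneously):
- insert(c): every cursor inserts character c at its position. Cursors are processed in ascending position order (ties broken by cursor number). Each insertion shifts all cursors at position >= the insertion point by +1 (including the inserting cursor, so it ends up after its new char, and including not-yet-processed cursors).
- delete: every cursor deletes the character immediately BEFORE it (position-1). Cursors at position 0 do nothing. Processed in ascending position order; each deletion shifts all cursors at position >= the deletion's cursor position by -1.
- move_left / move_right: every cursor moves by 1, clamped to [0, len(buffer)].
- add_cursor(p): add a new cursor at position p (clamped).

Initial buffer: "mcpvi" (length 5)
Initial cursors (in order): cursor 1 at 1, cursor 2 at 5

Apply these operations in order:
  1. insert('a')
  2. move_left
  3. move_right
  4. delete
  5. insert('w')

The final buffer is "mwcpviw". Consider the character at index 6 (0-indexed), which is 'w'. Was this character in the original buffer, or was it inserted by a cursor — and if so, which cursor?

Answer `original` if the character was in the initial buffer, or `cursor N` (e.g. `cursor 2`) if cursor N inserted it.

After op 1 (insert('a')): buffer="macpvia" (len 7), cursors c1@2 c2@7, authorship .1....2
After op 2 (move_left): buffer="macpvia" (len 7), cursors c1@1 c2@6, authorship .1....2
After op 3 (move_right): buffer="macpvia" (len 7), cursors c1@2 c2@7, authorship .1....2
After op 4 (delete): buffer="mcpvi" (len 5), cursors c1@1 c2@5, authorship .....
After op 5 (insert('w')): buffer="mwcpviw" (len 7), cursors c1@2 c2@7, authorship .1....2
Authorship (.=original, N=cursor N): . 1 . . . . 2
Index 6: author = 2

Answer: cursor 2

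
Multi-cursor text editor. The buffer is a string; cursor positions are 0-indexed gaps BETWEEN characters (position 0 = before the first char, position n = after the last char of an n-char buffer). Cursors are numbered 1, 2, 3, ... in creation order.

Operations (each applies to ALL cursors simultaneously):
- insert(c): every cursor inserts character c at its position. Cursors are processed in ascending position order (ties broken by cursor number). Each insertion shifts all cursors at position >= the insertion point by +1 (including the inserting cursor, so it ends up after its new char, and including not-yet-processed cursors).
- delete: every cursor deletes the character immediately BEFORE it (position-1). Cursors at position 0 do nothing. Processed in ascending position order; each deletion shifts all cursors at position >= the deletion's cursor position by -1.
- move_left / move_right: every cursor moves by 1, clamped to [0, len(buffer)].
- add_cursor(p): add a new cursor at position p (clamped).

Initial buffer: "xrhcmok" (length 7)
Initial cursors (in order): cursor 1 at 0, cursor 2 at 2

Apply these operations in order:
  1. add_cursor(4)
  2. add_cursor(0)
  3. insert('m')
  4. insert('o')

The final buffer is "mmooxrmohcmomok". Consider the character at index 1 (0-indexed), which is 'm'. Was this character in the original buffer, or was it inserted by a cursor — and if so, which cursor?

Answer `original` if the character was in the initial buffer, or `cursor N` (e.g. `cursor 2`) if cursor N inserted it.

After op 1 (add_cursor(4)): buffer="xrhcmok" (len 7), cursors c1@0 c2@2 c3@4, authorship .......
After op 2 (add_cursor(0)): buffer="xrhcmok" (len 7), cursors c1@0 c4@0 c2@2 c3@4, authorship .......
After op 3 (insert('m')): buffer="mmxrmhcmmok" (len 11), cursors c1@2 c4@2 c2@5 c3@8, authorship 14..2..3...
After op 4 (insert('o')): buffer="mmooxrmohcmomok" (len 15), cursors c1@4 c4@4 c2@8 c3@12, authorship 1414..22..33...
Authorship (.=original, N=cursor N): 1 4 1 4 . . 2 2 . . 3 3 . . .
Index 1: author = 4

Answer: cursor 4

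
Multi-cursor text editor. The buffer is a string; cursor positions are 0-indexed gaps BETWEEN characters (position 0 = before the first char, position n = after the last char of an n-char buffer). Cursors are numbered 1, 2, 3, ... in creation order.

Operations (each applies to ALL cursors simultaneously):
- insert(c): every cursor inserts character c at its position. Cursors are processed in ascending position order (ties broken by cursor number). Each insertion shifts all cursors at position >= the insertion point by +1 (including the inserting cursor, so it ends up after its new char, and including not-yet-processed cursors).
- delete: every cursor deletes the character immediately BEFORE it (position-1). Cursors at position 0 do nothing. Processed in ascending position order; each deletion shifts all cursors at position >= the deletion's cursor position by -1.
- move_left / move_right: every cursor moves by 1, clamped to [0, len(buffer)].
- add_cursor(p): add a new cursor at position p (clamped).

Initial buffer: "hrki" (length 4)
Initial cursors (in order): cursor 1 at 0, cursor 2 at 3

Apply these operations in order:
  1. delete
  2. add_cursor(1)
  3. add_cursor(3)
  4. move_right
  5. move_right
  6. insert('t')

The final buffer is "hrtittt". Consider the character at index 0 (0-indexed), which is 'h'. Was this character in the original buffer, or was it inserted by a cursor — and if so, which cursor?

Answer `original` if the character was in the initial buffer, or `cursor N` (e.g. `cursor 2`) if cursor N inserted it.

After op 1 (delete): buffer="hri" (len 3), cursors c1@0 c2@2, authorship ...
After op 2 (add_cursor(1)): buffer="hri" (len 3), cursors c1@0 c3@1 c2@2, authorship ...
After op 3 (add_cursor(3)): buffer="hri" (len 3), cursors c1@0 c3@1 c2@2 c4@3, authorship ...
After op 4 (move_right): buffer="hri" (len 3), cursors c1@1 c3@2 c2@3 c4@3, authorship ...
After op 5 (move_right): buffer="hri" (len 3), cursors c1@2 c2@3 c3@3 c4@3, authorship ...
After op 6 (insert('t')): buffer="hrtittt" (len 7), cursors c1@3 c2@7 c3@7 c4@7, authorship ..1.234
Authorship (.=original, N=cursor N): . . 1 . 2 3 4
Index 0: author = original

Answer: original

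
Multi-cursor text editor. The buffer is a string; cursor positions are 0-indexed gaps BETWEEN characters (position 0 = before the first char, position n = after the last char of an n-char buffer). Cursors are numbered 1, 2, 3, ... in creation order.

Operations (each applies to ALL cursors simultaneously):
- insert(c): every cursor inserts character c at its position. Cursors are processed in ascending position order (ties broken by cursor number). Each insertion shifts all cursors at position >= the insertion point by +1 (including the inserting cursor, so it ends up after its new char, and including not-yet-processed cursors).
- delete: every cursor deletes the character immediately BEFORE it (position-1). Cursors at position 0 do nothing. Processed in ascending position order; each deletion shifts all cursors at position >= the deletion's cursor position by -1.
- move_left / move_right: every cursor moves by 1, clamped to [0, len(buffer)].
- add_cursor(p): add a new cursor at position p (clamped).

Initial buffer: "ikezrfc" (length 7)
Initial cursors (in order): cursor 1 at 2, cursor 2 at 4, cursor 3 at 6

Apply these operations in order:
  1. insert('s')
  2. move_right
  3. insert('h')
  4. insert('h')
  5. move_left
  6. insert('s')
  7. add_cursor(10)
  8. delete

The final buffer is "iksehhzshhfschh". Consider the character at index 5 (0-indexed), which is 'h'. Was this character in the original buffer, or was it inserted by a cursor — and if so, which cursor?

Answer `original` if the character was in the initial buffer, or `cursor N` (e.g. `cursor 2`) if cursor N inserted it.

Answer: cursor 1

Derivation:
After op 1 (insert('s')): buffer="iksezsrfsc" (len 10), cursors c1@3 c2@6 c3@9, authorship ..1..2..3.
After op 2 (move_right): buffer="iksezsrfsc" (len 10), cursors c1@4 c2@7 c3@10, authorship ..1..2..3.
After op 3 (insert('h')): buffer="iksehzsrhfsch" (len 13), cursors c1@5 c2@9 c3@13, authorship ..1.1.2.2.3.3
After op 4 (insert('h')): buffer="iksehhzsrhhfschh" (len 16), cursors c1@6 c2@11 c3@16, authorship ..1.11.2.22.3.33
After op 5 (move_left): buffer="iksehhzsrhhfschh" (len 16), cursors c1@5 c2@10 c3@15, authorship ..1.11.2.22.3.33
After op 6 (insert('s')): buffer="iksehshzsrhshfschsh" (len 19), cursors c1@6 c2@12 c3@18, authorship ..1.111.2.222.3.333
After op 7 (add_cursor(10)): buffer="iksehshzsrhshfschsh" (len 19), cursors c1@6 c4@10 c2@12 c3@18, authorship ..1.111.2.222.3.333
After op 8 (delete): buffer="iksehhzshhfschh" (len 15), cursors c1@5 c4@8 c2@9 c3@14, authorship ..1.11.222.3.33
Authorship (.=original, N=cursor N): . . 1 . 1 1 . 2 2 2 . 3 . 3 3
Index 5: author = 1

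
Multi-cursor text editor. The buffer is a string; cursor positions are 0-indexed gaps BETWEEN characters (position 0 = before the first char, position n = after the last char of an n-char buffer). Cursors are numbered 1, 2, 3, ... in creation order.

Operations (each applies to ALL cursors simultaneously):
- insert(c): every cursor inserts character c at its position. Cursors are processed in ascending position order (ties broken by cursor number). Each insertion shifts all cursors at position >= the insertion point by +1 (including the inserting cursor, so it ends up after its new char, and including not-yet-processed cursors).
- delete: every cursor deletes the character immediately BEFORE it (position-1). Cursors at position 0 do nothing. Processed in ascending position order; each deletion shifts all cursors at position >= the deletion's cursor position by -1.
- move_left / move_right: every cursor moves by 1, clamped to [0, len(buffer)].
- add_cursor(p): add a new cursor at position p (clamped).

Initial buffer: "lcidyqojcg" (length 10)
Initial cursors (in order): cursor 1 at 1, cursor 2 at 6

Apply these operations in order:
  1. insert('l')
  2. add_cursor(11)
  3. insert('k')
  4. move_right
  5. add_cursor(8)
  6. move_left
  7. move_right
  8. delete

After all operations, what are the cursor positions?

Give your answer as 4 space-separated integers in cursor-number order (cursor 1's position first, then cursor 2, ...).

Answer: 3 8 11 6

Derivation:
After op 1 (insert('l')): buffer="llcidyqlojcg" (len 12), cursors c1@2 c2@8, authorship .1.....2....
After op 2 (add_cursor(11)): buffer="llcidyqlojcg" (len 12), cursors c1@2 c2@8 c3@11, authorship .1.....2....
After op 3 (insert('k')): buffer="llkcidyqlkojckg" (len 15), cursors c1@3 c2@10 c3@14, authorship .11.....22...3.
After op 4 (move_right): buffer="llkcidyqlkojckg" (len 15), cursors c1@4 c2@11 c3@15, authorship .11.....22...3.
After op 5 (add_cursor(8)): buffer="llkcidyqlkojckg" (len 15), cursors c1@4 c4@8 c2@11 c3@15, authorship .11.....22...3.
After op 6 (move_left): buffer="llkcidyqlkojckg" (len 15), cursors c1@3 c4@7 c2@10 c3@14, authorship .11.....22...3.
After op 7 (move_right): buffer="llkcidyqlkojckg" (len 15), cursors c1@4 c4@8 c2@11 c3@15, authorship .11.....22...3.
After op 8 (delete): buffer="llkidylkjck" (len 11), cursors c1@3 c4@6 c2@8 c3@11, authorship .11...22..3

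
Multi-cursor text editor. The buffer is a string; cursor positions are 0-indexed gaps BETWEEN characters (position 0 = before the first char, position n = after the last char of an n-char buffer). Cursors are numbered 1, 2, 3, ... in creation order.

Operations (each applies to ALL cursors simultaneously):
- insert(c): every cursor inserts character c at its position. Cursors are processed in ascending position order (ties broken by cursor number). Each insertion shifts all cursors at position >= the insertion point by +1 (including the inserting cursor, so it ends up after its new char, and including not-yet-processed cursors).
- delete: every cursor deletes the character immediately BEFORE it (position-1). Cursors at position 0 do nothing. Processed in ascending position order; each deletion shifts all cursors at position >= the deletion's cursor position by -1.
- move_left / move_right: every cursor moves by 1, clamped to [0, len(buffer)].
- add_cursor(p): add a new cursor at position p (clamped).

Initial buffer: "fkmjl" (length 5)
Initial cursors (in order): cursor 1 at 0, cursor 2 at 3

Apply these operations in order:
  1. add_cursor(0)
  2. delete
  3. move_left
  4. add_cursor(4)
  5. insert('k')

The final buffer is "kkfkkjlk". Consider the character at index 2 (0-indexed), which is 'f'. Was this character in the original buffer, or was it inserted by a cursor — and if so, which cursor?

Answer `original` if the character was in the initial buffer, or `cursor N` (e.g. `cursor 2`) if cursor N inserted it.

Answer: original

Derivation:
After op 1 (add_cursor(0)): buffer="fkmjl" (len 5), cursors c1@0 c3@0 c2@3, authorship .....
After op 2 (delete): buffer="fkjl" (len 4), cursors c1@0 c3@0 c2@2, authorship ....
After op 3 (move_left): buffer="fkjl" (len 4), cursors c1@0 c3@0 c2@1, authorship ....
After op 4 (add_cursor(4)): buffer="fkjl" (len 4), cursors c1@0 c3@0 c2@1 c4@4, authorship ....
After op 5 (insert('k')): buffer="kkfkkjlk" (len 8), cursors c1@2 c3@2 c2@4 c4@8, authorship 13.2...4
Authorship (.=original, N=cursor N): 1 3 . 2 . . . 4
Index 2: author = original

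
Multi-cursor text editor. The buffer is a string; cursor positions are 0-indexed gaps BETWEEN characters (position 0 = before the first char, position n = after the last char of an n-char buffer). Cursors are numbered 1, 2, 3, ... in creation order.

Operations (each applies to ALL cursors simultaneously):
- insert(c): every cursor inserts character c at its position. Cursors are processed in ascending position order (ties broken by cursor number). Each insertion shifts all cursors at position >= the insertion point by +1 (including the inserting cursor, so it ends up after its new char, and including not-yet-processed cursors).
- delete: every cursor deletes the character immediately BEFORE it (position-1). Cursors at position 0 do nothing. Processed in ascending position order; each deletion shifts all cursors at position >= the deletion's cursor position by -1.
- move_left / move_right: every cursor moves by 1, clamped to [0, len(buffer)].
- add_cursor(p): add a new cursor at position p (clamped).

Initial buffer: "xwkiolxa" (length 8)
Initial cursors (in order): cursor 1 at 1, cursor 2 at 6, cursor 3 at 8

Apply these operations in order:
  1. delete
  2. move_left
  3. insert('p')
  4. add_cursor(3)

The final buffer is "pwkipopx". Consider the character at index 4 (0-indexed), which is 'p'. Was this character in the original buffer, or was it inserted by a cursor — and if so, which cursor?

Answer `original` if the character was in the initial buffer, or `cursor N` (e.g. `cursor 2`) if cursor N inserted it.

After op 1 (delete): buffer="wkiox" (len 5), cursors c1@0 c2@4 c3@5, authorship .....
After op 2 (move_left): buffer="wkiox" (len 5), cursors c1@0 c2@3 c3@4, authorship .....
After op 3 (insert('p')): buffer="pwkipopx" (len 8), cursors c1@1 c2@5 c3@7, authorship 1...2.3.
After op 4 (add_cursor(3)): buffer="pwkipopx" (len 8), cursors c1@1 c4@3 c2@5 c3@7, authorship 1...2.3.
Authorship (.=original, N=cursor N): 1 . . . 2 . 3 .
Index 4: author = 2

Answer: cursor 2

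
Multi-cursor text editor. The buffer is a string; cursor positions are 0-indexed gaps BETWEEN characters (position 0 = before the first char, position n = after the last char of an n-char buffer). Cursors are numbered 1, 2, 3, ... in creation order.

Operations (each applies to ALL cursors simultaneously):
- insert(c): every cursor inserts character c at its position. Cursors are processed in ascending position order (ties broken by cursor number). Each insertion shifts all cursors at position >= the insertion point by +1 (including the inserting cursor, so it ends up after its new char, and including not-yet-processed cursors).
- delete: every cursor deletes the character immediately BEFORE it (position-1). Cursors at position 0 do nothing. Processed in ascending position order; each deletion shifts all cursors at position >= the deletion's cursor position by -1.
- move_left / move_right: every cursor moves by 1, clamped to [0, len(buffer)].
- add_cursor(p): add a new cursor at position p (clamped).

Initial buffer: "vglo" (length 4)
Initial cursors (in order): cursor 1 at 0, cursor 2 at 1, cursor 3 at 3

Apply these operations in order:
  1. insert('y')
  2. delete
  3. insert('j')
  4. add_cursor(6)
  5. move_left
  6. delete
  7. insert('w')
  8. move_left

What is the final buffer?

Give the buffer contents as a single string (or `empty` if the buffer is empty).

Answer: wjwjwwjo

Derivation:
After op 1 (insert('y')): buffer="yvyglyo" (len 7), cursors c1@1 c2@3 c3@6, authorship 1.2..3.
After op 2 (delete): buffer="vglo" (len 4), cursors c1@0 c2@1 c3@3, authorship ....
After op 3 (insert('j')): buffer="jvjgljo" (len 7), cursors c1@1 c2@3 c3@6, authorship 1.2..3.
After op 4 (add_cursor(6)): buffer="jvjgljo" (len 7), cursors c1@1 c2@3 c3@6 c4@6, authorship 1.2..3.
After op 5 (move_left): buffer="jvjgljo" (len 7), cursors c1@0 c2@2 c3@5 c4@5, authorship 1.2..3.
After op 6 (delete): buffer="jjjo" (len 4), cursors c1@0 c2@1 c3@2 c4@2, authorship 123.
After op 7 (insert('w')): buffer="wjwjwwjo" (len 8), cursors c1@1 c2@3 c3@6 c4@6, authorship 1122343.
After op 8 (move_left): buffer="wjwjwwjo" (len 8), cursors c1@0 c2@2 c3@5 c4@5, authorship 1122343.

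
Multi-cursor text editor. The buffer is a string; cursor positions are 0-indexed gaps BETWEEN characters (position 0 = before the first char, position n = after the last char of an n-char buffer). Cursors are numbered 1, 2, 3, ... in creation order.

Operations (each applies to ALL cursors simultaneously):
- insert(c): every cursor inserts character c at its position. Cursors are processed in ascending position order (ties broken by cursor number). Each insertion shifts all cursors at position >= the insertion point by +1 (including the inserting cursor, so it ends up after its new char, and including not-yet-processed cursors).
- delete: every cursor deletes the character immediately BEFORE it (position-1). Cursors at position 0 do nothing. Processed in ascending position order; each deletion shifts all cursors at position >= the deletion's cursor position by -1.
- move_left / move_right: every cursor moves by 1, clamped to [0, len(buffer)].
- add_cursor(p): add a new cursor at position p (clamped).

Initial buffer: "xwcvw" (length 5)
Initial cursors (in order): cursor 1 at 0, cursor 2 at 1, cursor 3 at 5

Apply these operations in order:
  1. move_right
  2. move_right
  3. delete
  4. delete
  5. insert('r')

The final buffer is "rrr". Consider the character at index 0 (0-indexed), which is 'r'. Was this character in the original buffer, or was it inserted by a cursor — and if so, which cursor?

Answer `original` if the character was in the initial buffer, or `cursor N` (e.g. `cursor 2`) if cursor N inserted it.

After op 1 (move_right): buffer="xwcvw" (len 5), cursors c1@1 c2@2 c3@5, authorship .....
After op 2 (move_right): buffer="xwcvw" (len 5), cursors c1@2 c2@3 c3@5, authorship .....
After op 3 (delete): buffer="xv" (len 2), cursors c1@1 c2@1 c3@2, authorship ..
After op 4 (delete): buffer="" (len 0), cursors c1@0 c2@0 c3@0, authorship 
After op 5 (insert('r')): buffer="rrr" (len 3), cursors c1@3 c2@3 c3@3, authorship 123
Authorship (.=original, N=cursor N): 1 2 3
Index 0: author = 1

Answer: cursor 1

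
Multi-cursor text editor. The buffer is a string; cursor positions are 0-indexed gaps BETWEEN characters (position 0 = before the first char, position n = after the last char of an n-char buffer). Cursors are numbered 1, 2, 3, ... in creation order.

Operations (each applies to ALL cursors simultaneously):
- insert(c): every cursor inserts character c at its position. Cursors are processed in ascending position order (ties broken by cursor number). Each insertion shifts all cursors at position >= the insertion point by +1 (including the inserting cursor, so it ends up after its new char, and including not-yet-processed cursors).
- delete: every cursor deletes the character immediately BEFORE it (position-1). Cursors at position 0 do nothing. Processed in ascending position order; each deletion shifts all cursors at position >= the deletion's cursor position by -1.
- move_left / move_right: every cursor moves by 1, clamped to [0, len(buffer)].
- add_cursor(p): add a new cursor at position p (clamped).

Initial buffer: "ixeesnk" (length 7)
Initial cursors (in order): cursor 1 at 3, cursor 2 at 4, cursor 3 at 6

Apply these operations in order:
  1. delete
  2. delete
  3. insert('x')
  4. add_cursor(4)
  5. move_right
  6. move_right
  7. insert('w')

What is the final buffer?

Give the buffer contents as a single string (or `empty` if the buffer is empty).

Answer: xxxkwwww

Derivation:
After op 1 (delete): buffer="ixsk" (len 4), cursors c1@2 c2@2 c3@3, authorship ....
After op 2 (delete): buffer="k" (len 1), cursors c1@0 c2@0 c3@0, authorship .
After op 3 (insert('x')): buffer="xxxk" (len 4), cursors c1@3 c2@3 c3@3, authorship 123.
After op 4 (add_cursor(4)): buffer="xxxk" (len 4), cursors c1@3 c2@3 c3@3 c4@4, authorship 123.
After op 5 (move_right): buffer="xxxk" (len 4), cursors c1@4 c2@4 c3@4 c4@4, authorship 123.
After op 6 (move_right): buffer="xxxk" (len 4), cursors c1@4 c2@4 c3@4 c4@4, authorship 123.
After op 7 (insert('w')): buffer="xxxkwwww" (len 8), cursors c1@8 c2@8 c3@8 c4@8, authorship 123.1234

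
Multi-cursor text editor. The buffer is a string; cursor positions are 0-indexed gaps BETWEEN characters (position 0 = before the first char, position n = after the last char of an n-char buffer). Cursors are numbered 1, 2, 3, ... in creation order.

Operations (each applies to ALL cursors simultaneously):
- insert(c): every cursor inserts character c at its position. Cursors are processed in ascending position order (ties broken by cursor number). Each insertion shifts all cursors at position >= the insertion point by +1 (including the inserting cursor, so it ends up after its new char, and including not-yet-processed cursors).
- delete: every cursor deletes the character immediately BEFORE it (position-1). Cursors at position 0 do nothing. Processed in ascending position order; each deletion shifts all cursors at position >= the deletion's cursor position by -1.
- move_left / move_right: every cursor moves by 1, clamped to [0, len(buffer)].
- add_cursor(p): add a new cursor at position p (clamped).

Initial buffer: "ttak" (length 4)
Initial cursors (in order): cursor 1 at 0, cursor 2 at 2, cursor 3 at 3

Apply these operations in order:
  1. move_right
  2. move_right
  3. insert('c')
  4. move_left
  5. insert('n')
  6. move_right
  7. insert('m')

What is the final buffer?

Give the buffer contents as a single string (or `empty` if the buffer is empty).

Answer: ttncmakcnncmm

Derivation:
After op 1 (move_right): buffer="ttak" (len 4), cursors c1@1 c2@3 c3@4, authorship ....
After op 2 (move_right): buffer="ttak" (len 4), cursors c1@2 c2@4 c3@4, authorship ....
After op 3 (insert('c')): buffer="ttcakcc" (len 7), cursors c1@3 c2@7 c3@7, authorship ..1..23
After op 4 (move_left): buffer="ttcakcc" (len 7), cursors c1@2 c2@6 c3@6, authorship ..1..23
After op 5 (insert('n')): buffer="ttncakcnnc" (len 10), cursors c1@3 c2@9 c3@9, authorship ..11..2233
After op 6 (move_right): buffer="ttncakcnnc" (len 10), cursors c1@4 c2@10 c3@10, authorship ..11..2233
After op 7 (insert('m')): buffer="ttncmakcnncmm" (len 13), cursors c1@5 c2@13 c3@13, authorship ..111..223323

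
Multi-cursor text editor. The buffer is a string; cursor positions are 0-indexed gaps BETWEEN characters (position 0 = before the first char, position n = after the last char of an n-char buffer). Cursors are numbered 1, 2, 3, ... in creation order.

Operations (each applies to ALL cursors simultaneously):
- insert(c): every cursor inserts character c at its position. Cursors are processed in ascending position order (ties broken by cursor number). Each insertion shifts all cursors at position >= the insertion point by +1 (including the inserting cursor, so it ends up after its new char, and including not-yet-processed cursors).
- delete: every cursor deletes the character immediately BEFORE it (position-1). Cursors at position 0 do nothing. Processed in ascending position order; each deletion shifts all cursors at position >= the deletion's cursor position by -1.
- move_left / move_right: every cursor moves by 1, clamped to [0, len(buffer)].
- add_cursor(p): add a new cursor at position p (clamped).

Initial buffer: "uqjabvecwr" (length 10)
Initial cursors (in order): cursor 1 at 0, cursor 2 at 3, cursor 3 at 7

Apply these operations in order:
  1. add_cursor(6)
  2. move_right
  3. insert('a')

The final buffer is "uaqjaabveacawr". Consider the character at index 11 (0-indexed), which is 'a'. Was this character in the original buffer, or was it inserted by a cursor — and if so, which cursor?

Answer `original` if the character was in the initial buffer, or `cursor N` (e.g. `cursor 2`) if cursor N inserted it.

Answer: cursor 3

Derivation:
After op 1 (add_cursor(6)): buffer="uqjabvecwr" (len 10), cursors c1@0 c2@3 c4@6 c3@7, authorship ..........
After op 2 (move_right): buffer="uqjabvecwr" (len 10), cursors c1@1 c2@4 c4@7 c3@8, authorship ..........
After op 3 (insert('a')): buffer="uaqjaabveacawr" (len 14), cursors c1@2 c2@6 c4@10 c3@12, authorship .1...2...4.3..
Authorship (.=original, N=cursor N): . 1 . . . 2 . . . 4 . 3 . .
Index 11: author = 3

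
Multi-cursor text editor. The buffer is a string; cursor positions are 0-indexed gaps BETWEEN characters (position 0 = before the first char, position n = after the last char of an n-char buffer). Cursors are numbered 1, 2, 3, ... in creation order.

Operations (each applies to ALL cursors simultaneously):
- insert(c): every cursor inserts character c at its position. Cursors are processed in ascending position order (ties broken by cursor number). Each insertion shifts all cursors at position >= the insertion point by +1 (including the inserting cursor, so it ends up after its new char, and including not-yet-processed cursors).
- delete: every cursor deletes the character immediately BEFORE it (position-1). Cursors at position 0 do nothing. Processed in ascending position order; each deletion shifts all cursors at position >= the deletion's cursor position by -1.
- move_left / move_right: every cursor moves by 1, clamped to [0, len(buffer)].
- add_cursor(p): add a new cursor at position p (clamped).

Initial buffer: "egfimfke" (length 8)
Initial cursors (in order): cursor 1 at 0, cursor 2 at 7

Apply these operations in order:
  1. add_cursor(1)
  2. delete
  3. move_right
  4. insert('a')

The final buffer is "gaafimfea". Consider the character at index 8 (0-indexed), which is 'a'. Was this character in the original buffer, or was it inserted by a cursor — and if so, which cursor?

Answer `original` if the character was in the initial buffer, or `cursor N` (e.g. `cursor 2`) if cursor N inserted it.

Answer: cursor 2

Derivation:
After op 1 (add_cursor(1)): buffer="egfimfke" (len 8), cursors c1@0 c3@1 c2@7, authorship ........
After op 2 (delete): buffer="gfimfe" (len 6), cursors c1@0 c3@0 c2@5, authorship ......
After op 3 (move_right): buffer="gfimfe" (len 6), cursors c1@1 c3@1 c2@6, authorship ......
After op 4 (insert('a')): buffer="gaafimfea" (len 9), cursors c1@3 c3@3 c2@9, authorship .13.....2
Authorship (.=original, N=cursor N): . 1 3 . . . . . 2
Index 8: author = 2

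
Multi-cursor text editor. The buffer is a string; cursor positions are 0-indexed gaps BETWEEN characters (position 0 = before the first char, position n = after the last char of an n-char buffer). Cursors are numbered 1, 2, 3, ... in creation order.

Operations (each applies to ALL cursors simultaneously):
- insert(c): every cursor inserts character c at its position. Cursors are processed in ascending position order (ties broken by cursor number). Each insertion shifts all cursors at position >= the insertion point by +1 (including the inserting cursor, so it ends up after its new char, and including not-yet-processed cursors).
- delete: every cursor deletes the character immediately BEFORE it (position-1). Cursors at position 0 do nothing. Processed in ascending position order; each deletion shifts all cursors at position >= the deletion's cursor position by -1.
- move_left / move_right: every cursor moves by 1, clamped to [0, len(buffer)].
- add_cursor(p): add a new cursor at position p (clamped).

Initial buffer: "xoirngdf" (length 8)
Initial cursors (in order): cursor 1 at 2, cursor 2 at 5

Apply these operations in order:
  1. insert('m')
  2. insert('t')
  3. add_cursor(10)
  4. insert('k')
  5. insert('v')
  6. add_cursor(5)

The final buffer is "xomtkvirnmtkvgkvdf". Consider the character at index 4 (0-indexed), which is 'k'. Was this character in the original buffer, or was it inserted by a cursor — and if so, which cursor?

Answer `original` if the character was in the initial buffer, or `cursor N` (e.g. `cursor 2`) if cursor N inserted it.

After op 1 (insert('m')): buffer="xomirnmgdf" (len 10), cursors c1@3 c2@7, authorship ..1...2...
After op 2 (insert('t')): buffer="xomtirnmtgdf" (len 12), cursors c1@4 c2@9, authorship ..11...22...
After op 3 (add_cursor(10)): buffer="xomtirnmtgdf" (len 12), cursors c1@4 c2@9 c3@10, authorship ..11...22...
After op 4 (insert('k')): buffer="xomtkirnmtkgkdf" (len 15), cursors c1@5 c2@11 c3@13, authorship ..111...222.3..
After op 5 (insert('v')): buffer="xomtkvirnmtkvgkvdf" (len 18), cursors c1@6 c2@13 c3@16, authorship ..1111...2222.33..
After op 6 (add_cursor(5)): buffer="xomtkvirnmtkvgkvdf" (len 18), cursors c4@5 c1@6 c2@13 c3@16, authorship ..1111...2222.33..
Authorship (.=original, N=cursor N): . . 1 1 1 1 . . . 2 2 2 2 . 3 3 . .
Index 4: author = 1

Answer: cursor 1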